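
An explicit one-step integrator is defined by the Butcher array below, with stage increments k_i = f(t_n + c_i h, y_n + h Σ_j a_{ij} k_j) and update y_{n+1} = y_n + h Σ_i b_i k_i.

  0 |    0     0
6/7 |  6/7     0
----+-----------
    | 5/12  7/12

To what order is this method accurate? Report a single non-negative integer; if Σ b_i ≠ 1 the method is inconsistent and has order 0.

2

b = (5/12, 7/12)
c = (0, 6/7)
Σ b_i: 5/12·1 + 7/12·1 = 1 ✓
b·c: 7/12·6/7 = 1/2 ✓; 2 stages ⇒ order 2.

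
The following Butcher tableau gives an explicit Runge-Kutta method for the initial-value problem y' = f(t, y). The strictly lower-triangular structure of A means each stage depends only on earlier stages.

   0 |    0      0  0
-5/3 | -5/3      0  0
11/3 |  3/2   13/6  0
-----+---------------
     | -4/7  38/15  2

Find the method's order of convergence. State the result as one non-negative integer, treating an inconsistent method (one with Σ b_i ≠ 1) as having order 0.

b = (-4/7, 38/15, 2)
c = (0, -5/3, 11/3)
Ac = (0, 0, -65/18)
Σ b_i: (-4/7)·1 + 38/15·1 + 2·1 = 416/105 ≠ 1 ⇒ order 0.

0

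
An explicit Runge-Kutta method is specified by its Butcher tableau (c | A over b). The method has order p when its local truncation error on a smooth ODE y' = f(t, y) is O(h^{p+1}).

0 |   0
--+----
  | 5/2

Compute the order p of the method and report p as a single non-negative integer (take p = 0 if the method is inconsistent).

0

b = (5/2)
c = (0)
Σ b_i: 5/2·1 = 5/2 ≠ 1 ⇒ order 0.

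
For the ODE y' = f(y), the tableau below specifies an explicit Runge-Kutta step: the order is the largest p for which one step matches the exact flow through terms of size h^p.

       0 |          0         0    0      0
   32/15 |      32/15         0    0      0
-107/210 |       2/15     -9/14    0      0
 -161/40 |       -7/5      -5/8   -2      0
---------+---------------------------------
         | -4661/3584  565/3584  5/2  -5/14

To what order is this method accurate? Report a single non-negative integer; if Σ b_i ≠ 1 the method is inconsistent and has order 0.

2

b = (-4661/3584, 565/3584, 5/2, -5/14)
c = (0, 32/15, -107/210, -161/40)
Ac = (0, 0, -48/35, -11/35)
Σ b_i: (-4661/3584)·1 + 565/3584·1 + 5/2·1 + (-5/14)·1 = 1 ✓
b·c: 565/3584·32/15 + 5/2·(-107/210) + (-5/14)·(-161/40) = 1/2 ✓
b·c²: 565/3584·1024/225 + 5/2·11449/44100 + (-5/14)·25921/1600 = -415781/94080 ≠ 1/3 ⇒ order 2.
b·Ac: 5/2·(-48/35) + (-5/14)·(-11/35) = -325/98 ≠ 1/6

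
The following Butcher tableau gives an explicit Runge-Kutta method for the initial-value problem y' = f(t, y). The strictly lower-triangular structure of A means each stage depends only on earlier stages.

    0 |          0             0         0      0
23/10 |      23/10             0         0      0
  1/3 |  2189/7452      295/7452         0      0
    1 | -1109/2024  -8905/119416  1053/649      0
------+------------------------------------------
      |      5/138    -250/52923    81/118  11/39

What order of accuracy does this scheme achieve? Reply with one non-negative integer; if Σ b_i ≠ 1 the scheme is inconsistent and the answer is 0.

b = (5/138, -250/52923, 81/118, 11/39)
c = (0, 23/10, 1/3, 1)
Ac = (0, 0, 59/648, 65/176)
Σ b_i: 5/138·1 + (-250/52923)·1 + 81/118·1 + 11/39·1 = 1 ✓
b·c: (-250/52923)·23/10 + 81/118·1/3 + 11/39·1 = 1/2 ✓
b·c²: (-250/52923)·529/100 + 81/118·1/9 + 11/39·1 = 1/3 ✓
b·Ac: 81/118·59/648 + 11/39·65/176 = 1/6 ✓
b·c³: (-250/52923)·12167/1000 + 81/118·1/27 + 11/39·1 = 1/4 ✓
b·(c∘Ac): 81/118·59/1944 + 11/39·65/176 = 1/8 ✓
b·Ac²: 81/118·1357/6480 + 11/39·(-377/1760) = 1/12 ✓
b·A²c: 11/39·13/88 = 1/24 ✓; 4 stages ⇒ order 4.

4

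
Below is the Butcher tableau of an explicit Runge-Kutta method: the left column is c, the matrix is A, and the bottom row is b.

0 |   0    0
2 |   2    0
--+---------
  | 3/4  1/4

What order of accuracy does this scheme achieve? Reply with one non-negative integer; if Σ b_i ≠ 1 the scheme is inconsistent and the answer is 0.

2

b = (3/4, 1/4)
c = (0, 2)
Σ b_i: 3/4·1 + 1/4·1 = 1 ✓
b·c: 1/4·2 = 1/2 ✓; 2 stages ⇒ order 2.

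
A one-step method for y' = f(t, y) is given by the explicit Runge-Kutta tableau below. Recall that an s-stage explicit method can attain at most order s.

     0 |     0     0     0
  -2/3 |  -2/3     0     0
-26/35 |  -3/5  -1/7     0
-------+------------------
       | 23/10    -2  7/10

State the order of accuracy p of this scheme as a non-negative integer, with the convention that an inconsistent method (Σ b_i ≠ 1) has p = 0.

1

b = (23/10, -2, 7/10)
c = (0, -2/3, -26/35)
Ac = (0, 0, 2/21)
Σ b_i: 23/10·1 + (-2)·1 + 7/10·1 = 1 ✓
b·c: (-2)·(-2/3) + 7/10·(-26/35) = 61/75 ≠ 1/2 ⇒ order 1.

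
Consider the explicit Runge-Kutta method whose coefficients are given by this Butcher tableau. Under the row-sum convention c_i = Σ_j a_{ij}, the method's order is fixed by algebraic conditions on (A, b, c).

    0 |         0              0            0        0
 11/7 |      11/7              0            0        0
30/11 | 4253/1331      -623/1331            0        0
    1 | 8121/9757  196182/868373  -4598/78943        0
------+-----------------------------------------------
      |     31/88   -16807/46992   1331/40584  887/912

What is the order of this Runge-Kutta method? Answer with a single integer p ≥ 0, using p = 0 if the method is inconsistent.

b = (31/88, -16807/46992, 1331/40584, 887/912)
c = (0, 11/7, 30/11, 1)
Ac = (0, 0, -89/121, 174/887)
Σ b_i: 31/88·1 + (-16807/46992)·1 + 1331/40584·1 + 887/912·1 = 1 ✓
b·c: (-16807/46992)·11/7 + 1331/40584·30/11 + 887/912·1 = 1/2 ✓
b·c²: (-16807/46992)·121/49 + 1331/40584·900/121 + 887/912·1 = 1/3 ✓
b·Ac: 1331/40584·(-89/121) + 887/912·174/887 = 1/6 ✓
b·c³: (-16807/46992)·1331/343 + 1331/40584·27000/1331 + 887/912·1 = 1/4 ✓
b·(c∘Ac): 1331/40584·(-2670/1331) + 887/912·174/887 = 1/8 ✓
b·Ac²: 1331/40584·(-89/77) + 887/912·774/6209 = 1/12 ✓
b·A²c: 887/912·38/887 = 1/24 ✓; 4 stages ⇒ order 4.

4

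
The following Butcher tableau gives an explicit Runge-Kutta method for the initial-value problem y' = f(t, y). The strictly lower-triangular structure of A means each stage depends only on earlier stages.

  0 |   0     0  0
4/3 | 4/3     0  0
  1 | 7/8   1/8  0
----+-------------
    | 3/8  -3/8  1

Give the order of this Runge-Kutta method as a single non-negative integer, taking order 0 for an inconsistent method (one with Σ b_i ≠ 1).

b = (3/8, -3/8, 1)
c = (0, 4/3, 1)
Ac = (0, 0, 1/6)
Σ b_i: 3/8·1 + (-3/8)·1 + 1·1 = 1 ✓
b·c: (-3/8)·4/3 + 1·1 = 1/2 ✓
b·c²: (-3/8)·16/9 + 1·1 = 1/3 ✓
b·Ac: 1·1/6 = 1/6 ✓; 3 stages ⇒ order 3.

3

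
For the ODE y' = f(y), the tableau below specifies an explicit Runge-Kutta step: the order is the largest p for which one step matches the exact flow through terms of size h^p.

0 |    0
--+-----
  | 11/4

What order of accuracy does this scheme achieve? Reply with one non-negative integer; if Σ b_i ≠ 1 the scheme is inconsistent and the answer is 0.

0

b = (11/4)
c = (0)
Σ b_i: 11/4·1 = 11/4 ≠ 1 ⇒ order 0.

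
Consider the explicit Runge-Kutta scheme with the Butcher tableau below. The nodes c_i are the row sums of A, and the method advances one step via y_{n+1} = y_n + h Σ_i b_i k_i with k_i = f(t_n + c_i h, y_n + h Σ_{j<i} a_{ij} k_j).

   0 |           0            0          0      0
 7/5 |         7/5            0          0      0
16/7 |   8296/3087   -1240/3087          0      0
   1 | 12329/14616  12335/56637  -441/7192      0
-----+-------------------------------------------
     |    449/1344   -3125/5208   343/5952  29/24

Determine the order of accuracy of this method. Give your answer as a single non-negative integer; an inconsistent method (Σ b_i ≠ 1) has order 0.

b = (449/1344, -3125/5208, 343/5952, 29/24)
c = (0, 7/5, 16/7, 1)
Ac = (0, 0, -248/441, 43/261)
Σ b_i: 449/1344·1 + (-3125/5208)·1 + 343/5952·1 + 29/24·1 = 1 ✓
b·c: (-3125/5208)·7/5 + 343/5952·16/7 + 29/24·1 = 1/2 ✓
b·c²: (-3125/5208)·49/25 + 343/5952·256/49 + 29/24·1 = 1/3 ✓
b·Ac: 343/5952·(-248/441) + 29/24·43/261 = 1/6 ✓
b·c³: (-3125/5208)·343/125 + 343/5952·4096/343 + 29/24·1 = 1/4 ✓
b·(c∘Ac): 343/5952·(-3968/3087) + 29/24·43/261 = 1/8 ✓
b·Ac²: 343/5952·(-248/315) + 29/24·139/1305 = 1/12 ✓
b·A²c: 29/24·1/29 = 1/24 ✓; 4 stages ⇒ order 4.

4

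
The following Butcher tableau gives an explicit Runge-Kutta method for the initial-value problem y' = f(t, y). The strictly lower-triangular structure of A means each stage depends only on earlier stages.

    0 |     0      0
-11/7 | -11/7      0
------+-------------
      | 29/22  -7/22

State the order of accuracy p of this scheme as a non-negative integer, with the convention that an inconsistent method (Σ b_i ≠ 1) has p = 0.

b = (29/22, -7/22)
c = (0, -11/7)
Σ b_i: 29/22·1 + (-7/22)·1 = 1 ✓
b·c: (-7/22)·(-11/7) = 1/2 ✓; 2 stages ⇒ order 2.

2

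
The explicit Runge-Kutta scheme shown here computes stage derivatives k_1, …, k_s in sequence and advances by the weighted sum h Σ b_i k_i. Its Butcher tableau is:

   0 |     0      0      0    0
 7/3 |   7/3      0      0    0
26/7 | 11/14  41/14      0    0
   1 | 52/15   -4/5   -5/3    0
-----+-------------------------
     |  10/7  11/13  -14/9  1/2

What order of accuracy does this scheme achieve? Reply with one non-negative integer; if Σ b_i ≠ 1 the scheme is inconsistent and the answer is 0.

0

b = (10/7, 11/13, -14/9, 1/2)
c = (0, 7/3, 26/7, 1)
Ac = (0, 0, 41/6, -282/35)
Σ b_i: 10/7·1 + 11/13·1 + (-14/9)·1 + 1/2·1 = 1997/1638 ≠ 1 ⇒ order 0.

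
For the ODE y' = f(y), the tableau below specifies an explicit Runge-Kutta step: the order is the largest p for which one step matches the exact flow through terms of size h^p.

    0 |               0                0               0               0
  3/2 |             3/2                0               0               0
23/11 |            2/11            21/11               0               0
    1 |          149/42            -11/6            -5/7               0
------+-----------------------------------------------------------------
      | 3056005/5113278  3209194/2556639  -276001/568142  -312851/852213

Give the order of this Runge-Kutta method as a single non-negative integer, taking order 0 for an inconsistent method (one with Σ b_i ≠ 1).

b = (3056005/5113278, 3209194/2556639, -276001/568142, -312851/852213)
c = (0, 3/2, 23/11, 1)
Ac = (0, 0, 63/22, -1307/308)
Σ b_i: 3056005/5113278·1 + 3209194/2556639·1 + (-276001/568142)·1 + (-312851/852213)·1 = 1 ✓
b·c: 3209194/2556639·3/2 + (-276001/568142)·23/11 + (-312851/852213)·1 = 1/2 ✓
b·c²: 3209194/2556639·9/4 + (-276001/568142)·529/121 + (-312851/852213)·1 = 1/3 ✓
b·Ac: (-276001/568142)·63/22 + (-312851/852213)·(-1307/308) = 1/6 ✓
b·c³: 3209194/2556639·27/8 + (-276001/568142)·12167/1331 + (-312851/852213)·1 = -21427903/37497372 ≠ 1/4 ⇒ order 3.
b·(c∘Ac): (-276001/568142)·1449/242 + (-312851/852213)·(-1307/308) = -2302583/1704426 ≠ 1/8
b·Ac²: (-276001/568142)·189/44 + (-312851/852213)·(-49111/6776) = 21522713/37497372 ≠ 1/12
b·A²c: (-312851/852213)·(-45/22) = 426615/568142 ≠ 1/24

3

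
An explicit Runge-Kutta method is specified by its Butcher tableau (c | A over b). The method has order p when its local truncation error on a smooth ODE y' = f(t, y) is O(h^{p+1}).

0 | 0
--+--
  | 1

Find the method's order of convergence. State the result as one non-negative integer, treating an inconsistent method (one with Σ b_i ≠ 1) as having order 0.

b = (1)
c = (0)
Σ b_i: 1·1 = 1 ✓; 1 stage ⇒ order 1.

1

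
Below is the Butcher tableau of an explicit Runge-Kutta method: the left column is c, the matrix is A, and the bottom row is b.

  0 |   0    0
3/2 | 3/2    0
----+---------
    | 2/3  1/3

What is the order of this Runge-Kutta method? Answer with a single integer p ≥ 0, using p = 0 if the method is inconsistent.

2

b = (2/3, 1/3)
c = (0, 3/2)
Σ b_i: 2/3·1 + 1/3·1 = 1 ✓
b·c: 1/3·3/2 = 1/2 ✓; 2 stages ⇒ order 2.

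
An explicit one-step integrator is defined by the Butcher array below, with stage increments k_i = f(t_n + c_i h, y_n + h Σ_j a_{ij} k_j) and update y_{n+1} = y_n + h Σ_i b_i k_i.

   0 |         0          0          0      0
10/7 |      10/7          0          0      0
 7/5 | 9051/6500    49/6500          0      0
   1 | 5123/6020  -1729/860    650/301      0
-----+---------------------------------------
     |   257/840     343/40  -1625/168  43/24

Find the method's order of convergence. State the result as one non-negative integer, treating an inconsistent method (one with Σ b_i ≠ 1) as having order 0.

b = (257/840, 343/40, -1625/168, 43/24)
c = (0, 10/7, 7/5, 1)
Ac = (0, 0, 7/650, 13/86)
Σ b_i: 257/840·1 + 343/40·1 + (-1625/168)·1 + 43/24·1 = 1 ✓
b·c: 343/40·10/7 + (-1625/168)·7/5 + 43/24·1 = 1/2 ✓
b·c²: 343/40·100/49 + (-1625/168)·49/25 + 43/24·1 = 1/3 ✓
b·Ac: (-1625/168)·7/650 + 43/24·13/86 = 1/6 ✓
b·c³: 343/40·1000/343 + (-1625/168)·343/125 + 43/24·1 = 1/4 ✓
b·(c∘Ac): (-1625/168)·49/3250 + 43/24·13/86 = 1/8 ✓
b·Ac²: (-1625/168)·1/65 + 43/24·39/301 = 1/12 ✓
b·A²c: 43/24·1/43 = 1/24 ✓; 4 stages ⇒ order 4.

4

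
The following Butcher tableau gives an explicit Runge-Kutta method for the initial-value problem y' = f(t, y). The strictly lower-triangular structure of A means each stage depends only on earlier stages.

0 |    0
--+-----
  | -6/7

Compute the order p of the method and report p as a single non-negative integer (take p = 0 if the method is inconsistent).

0

b = (-6/7)
c = (0)
Σ b_i: (-6/7)·1 = -6/7 ≠ 1 ⇒ order 0.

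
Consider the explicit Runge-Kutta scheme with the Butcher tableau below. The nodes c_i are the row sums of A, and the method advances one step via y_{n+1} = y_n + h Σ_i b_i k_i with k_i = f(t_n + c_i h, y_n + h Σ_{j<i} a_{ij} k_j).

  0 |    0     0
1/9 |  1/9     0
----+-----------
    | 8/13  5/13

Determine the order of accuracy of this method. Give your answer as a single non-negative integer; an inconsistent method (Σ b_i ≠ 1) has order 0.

1

b = (8/13, 5/13)
c = (0, 1/9)
Σ b_i: 8/13·1 + 5/13·1 = 1 ✓
b·c: 5/13·1/9 = 5/117 ≠ 1/2 ⇒ order 1.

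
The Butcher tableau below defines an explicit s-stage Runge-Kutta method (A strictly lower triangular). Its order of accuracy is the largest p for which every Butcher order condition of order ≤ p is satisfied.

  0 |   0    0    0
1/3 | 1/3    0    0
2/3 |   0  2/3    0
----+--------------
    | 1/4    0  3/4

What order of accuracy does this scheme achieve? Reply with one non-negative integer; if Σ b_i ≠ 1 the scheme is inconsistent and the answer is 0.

b = (1/4, 0, 3/4)
c = (0, 1/3, 2/3)
Ac = (0, 0, 2/9)
Σ b_i: 1/4·1 + 3/4·1 = 1 ✓
b·c: 3/4·2/3 = 1/2 ✓
b·c²: 3/4·4/9 = 1/3 ✓
b·Ac: 3/4·2/9 = 1/6 ✓; 3 stages ⇒ order 3.

3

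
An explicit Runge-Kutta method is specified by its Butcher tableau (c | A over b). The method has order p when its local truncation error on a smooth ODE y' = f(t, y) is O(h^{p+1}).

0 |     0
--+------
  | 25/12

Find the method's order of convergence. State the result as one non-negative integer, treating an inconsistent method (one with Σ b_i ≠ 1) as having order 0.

b = (25/12)
c = (0)
Σ b_i: 25/12·1 = 25/12 ≠ 1 ⇒ order 0.

0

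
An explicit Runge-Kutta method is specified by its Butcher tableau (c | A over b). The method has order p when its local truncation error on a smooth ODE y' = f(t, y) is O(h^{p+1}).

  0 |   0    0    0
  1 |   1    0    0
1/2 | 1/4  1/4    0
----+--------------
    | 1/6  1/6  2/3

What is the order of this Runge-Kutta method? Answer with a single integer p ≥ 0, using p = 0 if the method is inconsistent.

b = (1/6, 1/6, 2/3)
c = (0, 1, 1/2)
Ac = (0, 0, 1/4)
Σ b_i: 1/6·1 + 1/6·1 + 2/3·1 = 1 ✓
b·c: 1/6·1 + 2/3·1/2 = 1/2 ✓
b·c²: 1/6·1 + 2/3·1/4 = 1/3 ✓
b·Ac: 2/3·1/4 = 1/6 ✓; 3 stages ⇒ order 3.

3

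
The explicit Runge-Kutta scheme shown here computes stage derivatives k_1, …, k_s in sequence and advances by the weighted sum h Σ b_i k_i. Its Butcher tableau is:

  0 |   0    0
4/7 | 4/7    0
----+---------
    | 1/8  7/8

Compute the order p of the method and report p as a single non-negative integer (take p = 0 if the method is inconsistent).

2

b = (1/8, 7/8)
c = (0, 4/7)
Σ b_i: 1/8·1 + 7/8·1 = 1 ✓
b·c: 7/8·4/7 = 1/2 ✓; 2 stages ⇒ order 2.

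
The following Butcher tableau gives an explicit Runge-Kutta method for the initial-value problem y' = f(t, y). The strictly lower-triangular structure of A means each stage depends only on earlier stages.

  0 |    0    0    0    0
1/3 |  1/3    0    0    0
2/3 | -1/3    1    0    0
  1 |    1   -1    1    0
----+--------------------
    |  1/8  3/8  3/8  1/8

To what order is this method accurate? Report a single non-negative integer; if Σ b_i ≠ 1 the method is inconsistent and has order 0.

b = (1/8, 3/8, 3/8, 1/8)
c = (0, 1/3, 2/3, 1)
Ac = (0, 0, 1/3, 1/3)
Σ b_i: 1/8·1 + 3/8·1 + 3/8·1 + 1/8·1 = 1 ✓
b·c: 3/8·1/3 + 3/8·2/3 + 1/8·1 = 1/2 ✓
b·c²: 3/8·1/9 + 3/8·4/9 + 1/8·1 = 1/3 ✓
b·Ac: 3/8·1/3 + 1/8·1/3 = 1/6 ✓
b·c³: 3/8·1/27 + 3/8·8/27 + 1/8·1 = 1/4 ✓
b·(c∘Ac): 3/8·2/9 + 1/8·1/3 = 1/8 ✓
b·Ac²: 3/8·1/9 + 1/8·1/3 = 1/12 ✓
b·A²c: 1/8·1/3 = 1/24 ✓; 4 stages ⇒ order 4.

4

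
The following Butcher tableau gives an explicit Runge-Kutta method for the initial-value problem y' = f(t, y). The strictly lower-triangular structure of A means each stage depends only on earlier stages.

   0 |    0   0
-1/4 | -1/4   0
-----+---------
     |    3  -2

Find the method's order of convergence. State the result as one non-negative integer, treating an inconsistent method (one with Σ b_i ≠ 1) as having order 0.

2

b = (3, -2)
c = (0, -1/4)
Σ b_i: 3·1 + (-2)·1 = 1 ✓
b·c: (-2)·(-1/4) = 1/2 ✓; 2 stages ⇒ order 2.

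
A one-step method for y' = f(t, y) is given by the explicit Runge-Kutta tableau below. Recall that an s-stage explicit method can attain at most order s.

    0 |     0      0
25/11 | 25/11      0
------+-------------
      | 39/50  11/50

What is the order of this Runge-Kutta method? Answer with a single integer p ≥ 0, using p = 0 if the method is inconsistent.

2

b = (39/50, 11/50)
c = (0, 25/11)
Σ b_i: 39/50·1 + 11/50·1 = 1 ✓
b·c: 11/50·25/11 = 1/2 ✓; 2 stages ⇒ order 2.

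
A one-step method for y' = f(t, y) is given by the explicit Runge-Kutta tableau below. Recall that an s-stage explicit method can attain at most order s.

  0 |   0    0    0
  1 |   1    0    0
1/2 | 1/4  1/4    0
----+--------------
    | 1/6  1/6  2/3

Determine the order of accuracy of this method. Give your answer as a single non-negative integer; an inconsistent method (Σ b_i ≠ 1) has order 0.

3

b = (1/6, 1/6, 2/3)
c = (0, 1, 1/2)
Ac = (0, 0, 1/4)
Σ b_i: 1/6·1 + 1/6·1 + 2/3·1 = 1 ✓
b·c: 1/6·1 + 2/3·1/2 = 1/2 ✓
b·c²: 1/6·1 + 2/3·1/4 = 1/3 ✓
b·Ac: 2/3·1/4 = 1/6 ✓; 3 stages ⇒ order 3.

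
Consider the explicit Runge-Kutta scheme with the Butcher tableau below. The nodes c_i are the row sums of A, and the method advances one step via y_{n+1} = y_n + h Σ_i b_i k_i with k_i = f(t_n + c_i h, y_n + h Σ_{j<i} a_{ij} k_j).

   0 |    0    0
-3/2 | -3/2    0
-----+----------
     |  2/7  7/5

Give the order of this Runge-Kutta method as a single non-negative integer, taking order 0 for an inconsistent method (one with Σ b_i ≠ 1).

0

b = (2/7, 7/5)
c = (0, -3/2)
Σ b_i: 2/7·1 + 7/5·1 = 59/35 ≠ 1 ⇒ order 0.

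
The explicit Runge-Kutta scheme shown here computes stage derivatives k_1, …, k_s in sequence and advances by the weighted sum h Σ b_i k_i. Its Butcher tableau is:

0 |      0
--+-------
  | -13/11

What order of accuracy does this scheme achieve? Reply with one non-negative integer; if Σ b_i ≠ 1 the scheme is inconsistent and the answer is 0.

0

b = (-13/11)
c = (0)
Σ b_i: (-13/11)·1 = -13/11 ≠ 1 ⇒ order 0.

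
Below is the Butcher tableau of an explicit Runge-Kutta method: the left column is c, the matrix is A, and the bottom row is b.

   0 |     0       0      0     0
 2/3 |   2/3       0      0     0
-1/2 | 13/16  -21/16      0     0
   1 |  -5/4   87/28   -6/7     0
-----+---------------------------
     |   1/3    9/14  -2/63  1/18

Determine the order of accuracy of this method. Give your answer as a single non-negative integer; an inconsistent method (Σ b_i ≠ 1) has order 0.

b = (1/3, 9/14, -2/63, 1/18)
c = (0, 2/3, -1/2, 1)
Ac = (0, 0, -7/8, 5/2)
Σ b_i: 1/3·1 + 9/14·1 + (-2/63)·1 + 1/18·1 = 1 ✓
b·c: 9/14·2/3 + (-2/63)·(-1/2) + 1/18·1 = 1/2 ✓
b·c²: 9/14·4/9 + (-2/63)·1/4 + 1/18·1 = 1/3 ✓
b·Ac: (-2/63)·(-7/8) + 1/18·5/2 = 1/6 ✓
b·c³: 9/14·8/27 + (-2/63)·(-1/8) + 1/18·1 = 1/4 ✓
b·(c∘Ac): (-2/63)·7/16 + 1/18·5/2 = 1/8 ✓
b·Ac²: (-2/63)·(-7/12) + 1/18·7/6 = 1/12 ✓
b·A²c: 1/18·3/4 = 1/24 ✓; 4 stages ⇒ order 4.

4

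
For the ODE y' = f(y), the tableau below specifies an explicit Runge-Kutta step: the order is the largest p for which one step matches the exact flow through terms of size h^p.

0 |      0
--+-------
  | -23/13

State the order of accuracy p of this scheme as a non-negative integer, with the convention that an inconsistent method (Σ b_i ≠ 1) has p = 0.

b = (-23/13)
c = (0)
Σ b_i: (-23/13)·1 = -23/13 ≠ 1 ⇒ order 0.

0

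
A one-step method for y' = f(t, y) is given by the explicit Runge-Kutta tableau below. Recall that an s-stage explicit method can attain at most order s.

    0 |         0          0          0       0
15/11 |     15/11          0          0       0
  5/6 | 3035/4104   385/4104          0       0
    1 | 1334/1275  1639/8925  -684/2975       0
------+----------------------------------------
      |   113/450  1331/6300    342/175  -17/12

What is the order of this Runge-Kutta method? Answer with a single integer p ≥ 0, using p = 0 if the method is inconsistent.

4

b = (113/450, 1331/6300, 342/175, -17/12)
c = (0, 15/11, 5/6, 1)
Ac = (0, 0, 175/1368, 1/17)
Σ b_i: 113/450·1 + 1331/6300·1 + 342/175·1 + (-17/12)·1 = 1 ✓
b·c: 1331/6300·15/11 + 342/175·5/6 + (-17/12)·1 = 1/2 ✓
b·c²: 1331/6300·225/121 + 342/175·25/36 + (-17/12)·1 = 1/3 ✓
b·Ac: 342/175·175/1368 + (-17/12)·1/17 = 1/6 ✓
b·c³: 1331/6300·3375/1331 + 342/175·125/216 + (-17/12)·1 = 1/4 ✓
b·(c∘Ac): 342/175·875/8208 + (-17/12)·1/17 = 1/8 ✓
b·Ac²: 342/175·875/5016 + (-17/12)·2/11 = 1/12 ✓
b·A²c: (-17/12)·(-1/34) = 1/24 ✓; 4 stages ⇒ order 4.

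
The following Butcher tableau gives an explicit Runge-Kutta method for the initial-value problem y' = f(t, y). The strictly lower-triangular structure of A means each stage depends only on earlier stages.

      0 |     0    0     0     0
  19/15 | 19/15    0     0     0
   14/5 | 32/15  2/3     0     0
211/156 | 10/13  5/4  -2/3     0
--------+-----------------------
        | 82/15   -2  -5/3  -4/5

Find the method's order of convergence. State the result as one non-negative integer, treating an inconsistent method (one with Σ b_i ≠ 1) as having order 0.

b = (82/15, -2, -5/3, -4/5)
c = (0, 19/15, 14/5, 211/156)
Ac = (0, 0, 38/45, -17/60)
Σ b_i: 82/15·1 + (-2)·1 + (-5/3)·1 + (-4/5)·1 = 1 ✓
b·c: (-2)·19/15 + (-5/3)·14/5 + (-4/5)·211/156 = -323/39 ≠ 1/2 ⇒ order 1.

1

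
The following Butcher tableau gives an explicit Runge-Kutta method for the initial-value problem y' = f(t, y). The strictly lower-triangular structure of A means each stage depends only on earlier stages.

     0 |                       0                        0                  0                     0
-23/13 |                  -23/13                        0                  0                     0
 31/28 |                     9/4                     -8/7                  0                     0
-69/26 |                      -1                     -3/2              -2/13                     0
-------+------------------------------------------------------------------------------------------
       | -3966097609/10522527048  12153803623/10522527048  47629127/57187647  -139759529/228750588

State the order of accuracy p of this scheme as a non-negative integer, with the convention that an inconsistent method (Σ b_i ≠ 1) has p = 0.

3

b = (-3966097609/10522527048, 12153803623/10522527048, 47629127/57187647, -139759529/228750588)
c = (0, -23/13, 31/28, -69/26)
Ac = (0, 0, 184/91, 226/91)
Σ b_i: (-3966097609/10522527048)·1 + 12153803623/10522527048·1 + 47629127/57187647·1 + (-139759529/228750588)·1 = 1 ✓
b·c: 12153803623/10522527048·(-23/13) + 47629127/57187647·31/28 + (-139759529/228750588)·(-69/26) = 1/2 ✓
b·c²: 12153803623/10522527048·529/169 + 47629127/57187647·961/784 + (-139759529/228750588)·4761/676 = 1/3 ✓
b·Ac: 47629127/57187647·184/91 + (-139759529/228750588)·226/91 = 1/6 ✓
b·c³: 12153803623/10522527048·(-12167/2197) + 47629127/57187647·29791/21952 + (-139759529/228750588)·(-328509/17576) = 8880695237357/1443263709888 ≠ 1/4 ⇒ order 3.
b·(c∘Ac): 47629127/57187647·1426/637 + (-139759529/228750588)·(-7797/1183) = 17519199935/2973757644 ≠ 1/8
b·Ac²: 47629127/57187647·(-4232/1183) + (-139759529/228750588)·(-323545/66248) = 247650353/55510142688 ≠ 1/12
b·A²c: (-139759529/228750588)·(-368/1183) = 141295348/743439411 ≠ 1/24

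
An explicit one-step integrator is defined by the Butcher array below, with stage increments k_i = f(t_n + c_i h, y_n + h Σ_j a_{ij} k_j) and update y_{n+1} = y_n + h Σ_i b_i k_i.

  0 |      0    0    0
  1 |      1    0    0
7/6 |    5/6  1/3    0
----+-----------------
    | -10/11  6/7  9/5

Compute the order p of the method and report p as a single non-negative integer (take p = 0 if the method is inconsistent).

b = (-10/11, 6/7, 9/5)
c = (0, 1, 7/6)
Ac = (0, 0, 1/3)
Σ b_i: (-10/11)·1 + 6/7·1 + 9/5·1 = 673/385 ≠ 1 ⇒ order 0.

0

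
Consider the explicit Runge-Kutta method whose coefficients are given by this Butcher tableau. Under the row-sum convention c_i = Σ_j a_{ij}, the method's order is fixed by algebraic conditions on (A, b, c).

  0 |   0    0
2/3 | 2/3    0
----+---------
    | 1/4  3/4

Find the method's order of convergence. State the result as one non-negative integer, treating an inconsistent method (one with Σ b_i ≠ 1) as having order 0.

2

b = (1/4, 3/4)
c = (0, 2/3)
Σ b_i: 1/4·1 + 3/4·1 = 1 ✓
b·c: 3/4·2/3 = 1/2 ✓; 2 stages ⇒ order 2.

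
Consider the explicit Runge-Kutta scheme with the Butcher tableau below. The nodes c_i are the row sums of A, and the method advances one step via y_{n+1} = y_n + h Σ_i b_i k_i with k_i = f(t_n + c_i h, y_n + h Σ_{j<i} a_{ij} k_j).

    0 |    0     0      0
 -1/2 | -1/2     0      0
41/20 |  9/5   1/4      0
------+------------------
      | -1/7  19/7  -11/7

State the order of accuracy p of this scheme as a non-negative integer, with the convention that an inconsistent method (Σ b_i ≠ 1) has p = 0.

1

b = (-1/7, 19/7, -11/7)
c = (0, -1/2, 41/20)
Ac = (0, 0, -1/8)
Σ b_i: (-1/7)·1 + 19/7·1 + (-11/7)·1 = 1 ✓
b·c: 19/7·(-1/2) + (-11/7)·41/20 = -641/140 ≠ 1/2 ⇒ order 1.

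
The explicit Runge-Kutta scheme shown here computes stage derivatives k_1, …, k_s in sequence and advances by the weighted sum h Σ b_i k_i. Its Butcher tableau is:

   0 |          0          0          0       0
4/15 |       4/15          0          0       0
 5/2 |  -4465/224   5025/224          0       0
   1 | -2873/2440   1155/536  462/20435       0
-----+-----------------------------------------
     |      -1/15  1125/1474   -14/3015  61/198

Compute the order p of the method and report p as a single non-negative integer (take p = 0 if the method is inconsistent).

4

b = (-1/15, 1125/1474, -14/3015, 61/198)
c = (0, 4/15, 5/2, 1)
Ac = (0, 0, 335/56, 77/122)
Σ b_i: (-1/15)·1 + 1125/1474·1 + (-14/3015)·1 + 61/198·1 = 1 ✓
b·c: 1125/1474·4/15 + (-14/3015)·5/2 + 61/198·1 = 1/2 ✓
b·c²: 1125/1474·16/225 + (-14/3015)·25/4 + 61/198·1 = 1/3 ✓
b·Ac: (-14/3015)·335/56 + 61/198·77/122 = 1/6 ✓
b·c³: 1125/1474·64/3375 + (-14/3015)·125/8 + 61/198·1 = 1/4 ✓
b·(c∘Ac): (-14/3015)·1675/112 + 61/198·77/122 = 1/8 ✓
b·Ac²: (-14/3015)·67/42 + 61/198·539/1830 = 1/12 ✓
b·A²c: 61/198·33/244 = 1/24 ✓; 4 stages ⇒ order 4.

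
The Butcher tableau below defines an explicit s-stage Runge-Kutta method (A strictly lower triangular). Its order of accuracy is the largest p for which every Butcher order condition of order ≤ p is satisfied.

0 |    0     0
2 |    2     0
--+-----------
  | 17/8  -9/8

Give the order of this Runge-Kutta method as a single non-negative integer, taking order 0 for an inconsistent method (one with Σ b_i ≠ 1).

b = (17/8, -9/8)
c = (0, 2)
Σ b_i: 17/8·1 + (-9/8)·1 = 1 ✓
b·c: (-9/8)·2 = -9/4 ≠ 1/2 ⇒ order 1.

1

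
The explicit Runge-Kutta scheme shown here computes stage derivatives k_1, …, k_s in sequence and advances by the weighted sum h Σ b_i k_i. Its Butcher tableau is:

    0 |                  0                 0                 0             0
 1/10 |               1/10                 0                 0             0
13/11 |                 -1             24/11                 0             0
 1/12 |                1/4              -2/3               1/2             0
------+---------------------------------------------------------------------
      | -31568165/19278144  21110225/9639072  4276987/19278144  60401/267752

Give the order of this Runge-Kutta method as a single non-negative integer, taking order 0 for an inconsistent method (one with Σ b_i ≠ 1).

b = (-31568165/19278144, 21110225/9639072, 4276987/19278144, 60401/267752)
c = (0, 1/10, 13/11, 1/12)
Ac = (0, 0, 12/55, 173/330)
Σ b_i: (-31568165/19278144)·1 + 21110225/9639072·1 + 4276987/19278144·1 + 60401/267752·1 = 1 ✓
b·c: 21110225/9639072·1/10 + 4276987/19278144·13/11 + 60401/267752·1/12 = 1/2 ✓
b·c²: 21110225/9639072·1/100 + 4276987/19278144·169/121 + 60401/267752·1/144 = 1/3 ✓
b·Ac: 4276987/19278144·12/55 + 60401/267752·173/330 = 1/6 ✓
b·c³: 21110225/9639072·1/1000 + 4276987/19278144·2197/1331 + 60401/267752·1/1728 = 9377936129/25447150080 ≠ 1/4 ⇒ order 3.
b·(c∘Ac): 4276987/19278144·156/605 + 60401/267752·173/3960 = 1292815/19278144 ≠ 1/8
b·Ac²: 4276987/19278144·6/275 + 60401/267752·6277/9075 = 28429003/176716320 ≠ 1/12
b·A²c: 60401/267752·6/55 = 16473/669380 ≠ 1/24

3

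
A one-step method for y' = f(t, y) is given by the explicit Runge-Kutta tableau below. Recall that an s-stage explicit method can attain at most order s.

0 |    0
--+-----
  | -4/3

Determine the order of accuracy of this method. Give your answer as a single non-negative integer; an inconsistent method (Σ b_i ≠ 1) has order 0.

0

b = (-4/3)
c = (0)
Σ b_i: (-4/3)·1 = -4/3 ≠ 1 ⇒ order 0.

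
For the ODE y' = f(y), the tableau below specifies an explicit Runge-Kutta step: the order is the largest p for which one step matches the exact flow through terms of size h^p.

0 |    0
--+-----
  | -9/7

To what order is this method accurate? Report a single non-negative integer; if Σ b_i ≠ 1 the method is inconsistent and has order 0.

0

b = (-9/7)
c = (0)
Σ b_i: (-9/7)·1 = -9/7 ≠ 1 ⇒ order 0.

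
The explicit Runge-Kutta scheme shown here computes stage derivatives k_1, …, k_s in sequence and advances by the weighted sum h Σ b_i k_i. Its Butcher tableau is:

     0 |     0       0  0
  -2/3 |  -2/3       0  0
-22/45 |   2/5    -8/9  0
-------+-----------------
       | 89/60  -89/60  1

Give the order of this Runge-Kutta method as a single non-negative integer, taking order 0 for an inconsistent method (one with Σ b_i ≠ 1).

2

b = (89/60, -89/60, 1)
c = (0, -2/3, -22/45)
Ac = (0, 0, 16/27)
Σ b_i: 89/60·1 + (-89/60)·1 + 1·1 = 1 ✓
b·c: (-89/60)·(-2/3) + 1·(-22/45) = 1/2 ✓
b·c²: (-89/60)·4/9 + 1·484/2025 = -851/2025 ≠ 1/3 ⇒ order 2.
b·Ac: 1·16/27 = 16/27 ≠ 1/6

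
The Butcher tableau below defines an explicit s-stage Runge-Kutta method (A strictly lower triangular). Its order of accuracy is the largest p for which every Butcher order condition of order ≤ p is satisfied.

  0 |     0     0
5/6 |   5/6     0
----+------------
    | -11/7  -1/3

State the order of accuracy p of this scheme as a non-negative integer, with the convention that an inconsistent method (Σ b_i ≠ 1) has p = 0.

b = (-11/7, -1/3)
c = (0, 5/6)
Σ b_i: (-11/7)·1 + (-1/3)·1 = -40/21 ≠ 1 ⇒ order 0.

0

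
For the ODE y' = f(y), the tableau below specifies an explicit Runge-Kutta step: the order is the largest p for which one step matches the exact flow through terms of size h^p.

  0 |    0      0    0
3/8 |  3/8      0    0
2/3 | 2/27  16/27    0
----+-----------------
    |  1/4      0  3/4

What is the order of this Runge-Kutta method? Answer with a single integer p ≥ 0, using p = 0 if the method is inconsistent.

3

b = (1/4, 0, 3/4)
c = (0, 3/8, 2/3)
Ac = (0, 0, 2/9)
Σ b_i: 1/4·1 + 3/4·1 = 1 ✓
b·c: 3/4·2/3 = 1/2 ✓
b·c²: 3/4·4/9 = 1/3 ✓
b·Ac: 3/4·2/9 = 1/6 ✓; 3 stages ⇒ order 3.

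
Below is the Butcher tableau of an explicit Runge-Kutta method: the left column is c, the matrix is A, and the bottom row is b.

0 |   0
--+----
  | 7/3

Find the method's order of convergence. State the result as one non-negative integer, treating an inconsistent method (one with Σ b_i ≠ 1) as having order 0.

0

b = (7/3)
c = (0)
Σ b_i: 7/3·1 = 7/3 ≠ 1 ⇒ order 0.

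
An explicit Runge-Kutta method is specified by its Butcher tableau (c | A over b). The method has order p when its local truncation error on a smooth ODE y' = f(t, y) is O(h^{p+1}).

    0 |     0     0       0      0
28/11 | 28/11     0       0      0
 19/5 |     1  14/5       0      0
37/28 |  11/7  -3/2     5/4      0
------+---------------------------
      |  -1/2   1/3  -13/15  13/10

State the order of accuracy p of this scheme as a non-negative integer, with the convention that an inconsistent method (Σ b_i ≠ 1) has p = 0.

0

b = (-1/2, 1/3, -13/15, 13/10)
c = (0, 28/11, 19/5, 37/28)
Ac = (0, 0, 392/55, 41/44)
Σ b_i: (-1/2)·1 + 1/3·1 + (-13/15)·1 + 13/10·1 = 4/15 ≠ 1 ⇒ order 0.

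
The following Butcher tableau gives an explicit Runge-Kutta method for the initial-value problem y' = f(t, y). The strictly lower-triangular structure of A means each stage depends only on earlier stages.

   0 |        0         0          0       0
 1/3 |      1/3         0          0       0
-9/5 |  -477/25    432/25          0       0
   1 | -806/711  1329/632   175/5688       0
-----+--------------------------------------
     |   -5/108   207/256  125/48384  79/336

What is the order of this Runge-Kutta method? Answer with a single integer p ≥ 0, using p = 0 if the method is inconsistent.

4

b = (-5/108, 207/256, 125/48384, 79/336)
c = (0, 1/3, -9/5, 1)
Ac = (0, 0, 144/25, 51/79)
Σ b_i: (-5/108)·1 + 207/256·1 + 125/48384·1 + 79/336·1 = 1 ✓
b·c: 207/256·1/3 + 125/48384·(-9/5) + 79/336·1 = 1/2 ✓
b·c²: 207/256·1/9 + 125/48384·81/25 + 79/336·1 = 1/3 ✓
b·Ac: 125/48384·144/25 + 79/336·51/79 = 1/6 ✓
b·c³: 207/256·1/27 + 125/48384·(-729/125) + 79/336·1 = 1/4 ✓
b·(c∘Ac): 125/48384·(-1296/125) + 79/336·51/79 = 1/8 ✓
b·Ac²: 125/48384·48/25 + 79/336·1/3 = 1/12 ✓
b·A²c: 79/336·14/79 = 1/24 ✓; 4 stages ⇒ order 4.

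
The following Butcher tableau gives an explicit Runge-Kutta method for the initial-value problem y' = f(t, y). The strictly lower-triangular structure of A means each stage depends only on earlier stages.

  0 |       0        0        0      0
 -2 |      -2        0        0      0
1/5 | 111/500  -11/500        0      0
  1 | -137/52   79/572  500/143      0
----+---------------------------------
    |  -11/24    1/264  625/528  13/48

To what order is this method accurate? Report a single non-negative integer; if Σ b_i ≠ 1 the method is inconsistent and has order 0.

4

b = (-11/24, 1/264, 625/528, 13/48)
c = (0, -2, 1/5, 1)
Ac = (0, 0, 11/250, 11/26)
Σ b_i: (-11/24)·1 + 1/264·1 + 625/528·1 + 13/48·1 = 1 ✓
b·c: 1/264·(-2) + 625/528·1/5 + 13/48·1 = 1/2 ✓
b·c²: 1/264·4 + 625/528·1/25 + 13/48·1 = 1/3 ✓
b·Ac: 625/528·11/250 + 13/48·11/26 = 1/6 ✓
b·c³: 1/264·(-8) + 625/528·1/125 + 13/48·1 = 1/4 ✓
b·(c∘Ac): 625/528·11/1250 + 13/48·11/26 = 1/8 ✓
b·Ac²: 625/528·(-11/125) + 13/48·9/13 = 1/12 ✓
b·A²c: 13/48·2/13 = 1/24 ✓; 4 stages ⇒ order 4.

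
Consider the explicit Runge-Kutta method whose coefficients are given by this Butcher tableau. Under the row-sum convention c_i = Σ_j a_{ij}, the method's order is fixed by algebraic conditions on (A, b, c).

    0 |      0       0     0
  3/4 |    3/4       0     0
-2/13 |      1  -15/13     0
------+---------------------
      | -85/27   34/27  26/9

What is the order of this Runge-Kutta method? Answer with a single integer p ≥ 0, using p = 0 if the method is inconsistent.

2

b = (-85/27, 34/27, 26/9)
c = (0, 3/4, -2/13)
Ac = (0, 0, -45/52)
Σ b_i: (-85/27)·1 + 34/27·1 + 26/9·1 = 1 ✓
b·c: 34/27·3/4 + 26/9·(-2/13) = 1/2 ✓
b·c²: 34/27·9/16 + 26/9·4/169 = 727/936 ≠ 1/3 ⇒ order 2.
b·Ac: 26/9·(-45/52) = -5/2 ≠ 1/6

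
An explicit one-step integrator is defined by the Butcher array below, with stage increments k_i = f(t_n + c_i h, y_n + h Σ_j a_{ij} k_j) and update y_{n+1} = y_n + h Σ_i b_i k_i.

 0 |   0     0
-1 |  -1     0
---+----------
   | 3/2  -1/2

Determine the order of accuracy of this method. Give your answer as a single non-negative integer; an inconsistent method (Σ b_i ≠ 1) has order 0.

b = (3/2, -1/2)
c = (0, -1)
Σ b_i: 3/2·1 + (-1/2)·1 = 1 ✓
b·c: (-1/2)·(-1) = 1/2 ✓; 2 stages ⇒ order 2.

2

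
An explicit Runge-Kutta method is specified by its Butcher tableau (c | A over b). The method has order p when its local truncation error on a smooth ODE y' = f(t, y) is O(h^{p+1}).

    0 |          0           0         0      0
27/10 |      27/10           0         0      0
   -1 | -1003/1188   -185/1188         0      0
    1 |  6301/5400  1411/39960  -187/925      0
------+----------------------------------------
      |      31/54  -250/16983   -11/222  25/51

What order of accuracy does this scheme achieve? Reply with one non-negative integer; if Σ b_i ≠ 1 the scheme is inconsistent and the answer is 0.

4

b = (31/54, -250/16983, -11/222, 25/51)
c = (0, 27/10, -1, 1)
Ac = (0, 0, -37/88, 119/400)
Σ b_i: 31/54·1 + (-250/16983)·1 + (-11/222)·1 + 25/51·1 = 1 ✓
b·c: (-250/16983)·27/10 + (-11/222)·(-1) + 25/51·1 = 1/2 ✓
b·c²: (-250/16983)·729/100 + (-11/222)·1 + 25/51·1 = 1/3 ✓
b·Ac: (-11/222)·(-37/88) + 25/51·119/400 = 1/6 ✓
b·c³: (-250/16983)·19683/1000 + (-11/222)·(-1) + 25/51·1 = 1/4 ✓
b·(c∘Ac): (-11/222)·37/88 + 25/51·119/400 = 1/8 ✓
b·Ac²: (-11/222)·(-999/880) + 25/51·221/4000 = 1/12 ✓
b·A²c: 25/51·17/200 = 1/24 ✓; 4 stages ⇒ order 4.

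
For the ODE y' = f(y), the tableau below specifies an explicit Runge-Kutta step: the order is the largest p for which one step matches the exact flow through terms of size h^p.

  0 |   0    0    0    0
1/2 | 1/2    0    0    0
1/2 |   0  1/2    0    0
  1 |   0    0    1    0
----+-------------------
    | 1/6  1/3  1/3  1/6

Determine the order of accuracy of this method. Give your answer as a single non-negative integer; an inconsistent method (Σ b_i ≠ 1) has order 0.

4

b = (1/6, 1/3, 1/3, 1/6)
c = (0, 1/2, 1/2, 1)
Ac = (0, 0, 1/4, 1/2)
Σ b_i: 1/6·1 + 1/3·1 + 1/3·1 + 1/6·1 = 1 ✓
b·c: 1/3·1/2 + 1/3·1/2 + 1/6·1 = 1/2 ✓
b·c²: 1/3·1/4 + 1/3·1/4 + 1/6·1 = 1/3 ✓
b·Ac: 1/3·1/4 + 1/6·1/2 = 1/6 ✓
b·c³: 1/3·1/8 + 1/3·1/8 + 1/6·1 = 1/4 ✓
b·(c∘Ac): 1/3·1/8 + 1/6·1/2 = 1/8 ✓
b·Ac²: 1/3·1/8 + 1/6·1/4 = 1/12 ✓
b·A²c: 1/6·1/4 = 1/24 ✓; 4 stages ⇒ order 4.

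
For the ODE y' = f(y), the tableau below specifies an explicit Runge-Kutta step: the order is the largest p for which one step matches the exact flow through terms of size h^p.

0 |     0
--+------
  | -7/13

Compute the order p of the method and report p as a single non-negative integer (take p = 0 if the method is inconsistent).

0

b = (-7/13)
c = (0)
Σ b_i: (-7/13)·1 = -7/13 ≠ 1 ⇒ order 0.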